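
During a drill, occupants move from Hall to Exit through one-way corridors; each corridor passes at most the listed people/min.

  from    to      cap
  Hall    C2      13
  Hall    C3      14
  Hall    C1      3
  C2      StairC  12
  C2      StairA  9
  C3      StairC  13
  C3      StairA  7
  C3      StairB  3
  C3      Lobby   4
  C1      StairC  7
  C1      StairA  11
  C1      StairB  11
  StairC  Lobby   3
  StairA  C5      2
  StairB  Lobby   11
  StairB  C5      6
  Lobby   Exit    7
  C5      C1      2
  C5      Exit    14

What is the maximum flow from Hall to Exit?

Augment Hall→C3→Lobby→Exit: bottleneck 4, flow now 4.
Augment Hall→C2→StairC→Lobby→Exit: bottleneck 3, flow now 7.
Augment Hall→C2→StairA→C5→Exit: bottleneck 2, flow now 9.
Augment Hall→C3→StairB→C5→Exit: bottleneck 3, flow now 12.
Augment Hall→C1→StairB→C5→Exit: bottleneck 3, flow now 15.
No augmenting path remains; maximum flow = 15.
In the residual graph, reachable from Hall: {Hall, C2, C3, StairC, StairA}.
Min-cut edges: Hall→C1 (3), C3→StairB (3), C3→Lobby (4), StairC→Lobby (3), StairA→C5 (2); capacity 3 + 3 + 4 + 3 + 2 = 15.
This cut is saturated, so no flow can exceed 15.

15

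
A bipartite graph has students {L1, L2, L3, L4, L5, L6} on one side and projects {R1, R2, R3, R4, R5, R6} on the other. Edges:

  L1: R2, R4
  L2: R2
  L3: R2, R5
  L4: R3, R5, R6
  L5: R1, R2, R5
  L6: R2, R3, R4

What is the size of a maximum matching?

Unit-capacity flow: source→left, listed edges, right→sink; max matching = max flow.
Augmenting path L1→R2 (+1); matched 1.
Augmenting path L3→R5 (+1); matched 2.
Augmenting path L4→R3 (+1); matched 3.
Augmenting path L5→R1 (+1); matched 4.
Augmenting path L6→R4 (+1); matched 5.
Augmenting path L2→R2→L1→R4→L6→R3→L4→R6 (+1); matched 6.
No augmenting path remains; maximum matching = 6.
König certificate: {L1, L2, L3, L4, L5, L6} is a vertex cover of size 6 (every listed pair touches it), so no matching can be larger.

6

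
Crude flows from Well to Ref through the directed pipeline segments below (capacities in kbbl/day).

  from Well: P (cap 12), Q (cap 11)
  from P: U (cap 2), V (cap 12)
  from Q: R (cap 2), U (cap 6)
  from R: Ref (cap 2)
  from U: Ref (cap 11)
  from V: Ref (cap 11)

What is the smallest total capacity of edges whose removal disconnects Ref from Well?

Augment Well→P→U→Ref: bottleneck 2, flow now 2.
Augment Well→P→V→Ref: bottleneck 10, flow now 12.
Augment Well→Q→R→Ref: bottleneck 2, flow now 14.
Augment Well→Q→U→Ref: bottleneck 6, flow now 20.
No augmenting path remains; maximum flow = 20.
By max-flow min-cut, the minimum cut capacity equals the max flow.
In the residual graph, reachable from Well: {Well, Q}.
Min-cut edges: Well→P (12), Q→R (2), Q→U (6); capacity 12 + 2 + 6 = 20.

20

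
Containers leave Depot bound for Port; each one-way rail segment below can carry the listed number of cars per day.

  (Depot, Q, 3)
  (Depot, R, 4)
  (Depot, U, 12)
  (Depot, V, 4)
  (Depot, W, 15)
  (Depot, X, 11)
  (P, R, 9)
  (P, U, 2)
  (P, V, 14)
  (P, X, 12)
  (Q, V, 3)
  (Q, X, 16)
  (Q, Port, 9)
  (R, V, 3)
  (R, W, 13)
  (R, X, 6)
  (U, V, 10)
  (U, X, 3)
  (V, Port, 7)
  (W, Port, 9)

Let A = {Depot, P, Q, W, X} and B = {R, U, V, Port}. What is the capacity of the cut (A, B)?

Edges leaving {Depot, P, Q, W, X}: Depot→R (4), Depot→U (12), Depot→V (4), P→R (9), P→U (2), P→V (14), Q→V (3), Q→Port (9), W→Port (9).
Cut capacity = 4 + 12 + 4 + 9 + 2 + 14 + 3 + 9 + 9 = 66.

66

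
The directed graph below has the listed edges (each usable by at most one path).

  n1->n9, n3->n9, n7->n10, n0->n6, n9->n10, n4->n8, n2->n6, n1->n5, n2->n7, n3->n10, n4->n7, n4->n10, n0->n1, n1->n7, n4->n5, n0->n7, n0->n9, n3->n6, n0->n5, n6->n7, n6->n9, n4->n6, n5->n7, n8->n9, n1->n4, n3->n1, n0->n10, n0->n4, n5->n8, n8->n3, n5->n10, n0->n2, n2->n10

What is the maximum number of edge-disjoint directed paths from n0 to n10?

Assign every edge capacity 1; by Menger, the answer equals the max flow.
Path n0→n10 (+1); total 1.
Path n0→n2→n10 (+1); total 2.
Path n0→n4→n10 (+1); total 3.
Path n0→n5→n10 (+1); total 4.
Path n0→n7→n10 (+1); total 5.
Path n0→n9→n10 (+1); total 6.
Path n0→n1→n4→n8→n3→n10 (+1); total 7.
No residual n0→n10 path; max flow = 7.
Certifying cut of size 7: {n0→n1, n0→n10, n0→n2, n0→n4, n0→n5, n7→n10, n9→n10}.

7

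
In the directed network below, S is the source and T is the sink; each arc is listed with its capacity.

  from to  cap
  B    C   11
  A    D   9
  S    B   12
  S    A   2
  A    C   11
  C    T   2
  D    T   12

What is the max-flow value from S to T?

4

Augment S→A→C→T: bottleneck 2, flow now 2.
Augment S→B→C→A→D→T: bottleneck 2, flow now 4. (uses reverse residual edge)
No augmenting path remains; maximum flow = 4.
In the residual graph, reachable from S: {S, B, C}.
Min-cut edges: S→A (2), C→T (2); capacity 2 + 2 = 4.
This cut is saturated, so no flow can exceed 4.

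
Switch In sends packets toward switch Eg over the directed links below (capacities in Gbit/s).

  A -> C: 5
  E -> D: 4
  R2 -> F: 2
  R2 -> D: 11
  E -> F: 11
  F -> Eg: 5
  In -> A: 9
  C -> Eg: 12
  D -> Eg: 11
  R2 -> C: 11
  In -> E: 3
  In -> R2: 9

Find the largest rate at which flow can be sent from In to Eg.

17

Augment In→A→C→Eg: bottleneck 5, flow now 5.
Augment In→R2→C→Eg: bottleneck 7, flow now 12.
Augment In→R2→F→Eg: bottleneck 2, flow now 14.
Augment In→E→F→Eg: bottleneck 3, flow now 17.
No augmenting path remains; maximum flow = 17.
In the residual graph, reachable from In: {In, A}.
Min-cut edges: In→R2 (9), In→E (3), A→C (5); capacity 9 + 3 + 5 = 17.
This cut is saturated, so no flow can exceed 17.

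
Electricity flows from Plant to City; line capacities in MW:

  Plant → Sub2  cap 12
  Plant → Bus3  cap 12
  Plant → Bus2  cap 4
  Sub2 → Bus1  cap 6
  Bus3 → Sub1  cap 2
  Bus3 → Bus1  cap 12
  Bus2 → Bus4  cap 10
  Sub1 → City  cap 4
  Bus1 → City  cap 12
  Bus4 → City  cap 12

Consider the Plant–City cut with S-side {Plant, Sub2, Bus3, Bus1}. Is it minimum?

Yes — it is a minimum cut (capacity 18).

Given cut capacity: 4 + 2 + 12 = 18.
Augment Plant→Sub2→Bus1→City: bottleneck 6, flow now 6.
Augment Plant→Bus3→Sub1→City: bottleneck 2, flow now 8.
Augment Plant→Bus3→Bus1→City: bottleneck 6, flow now 14.
Augment Plant→Bus2→Bus4→City: bottleneck 4, flow now 18.
No augmenting path remains; maximum flow = 18.
Cut capacity 18 equals the max flow, so it is a minimum cut.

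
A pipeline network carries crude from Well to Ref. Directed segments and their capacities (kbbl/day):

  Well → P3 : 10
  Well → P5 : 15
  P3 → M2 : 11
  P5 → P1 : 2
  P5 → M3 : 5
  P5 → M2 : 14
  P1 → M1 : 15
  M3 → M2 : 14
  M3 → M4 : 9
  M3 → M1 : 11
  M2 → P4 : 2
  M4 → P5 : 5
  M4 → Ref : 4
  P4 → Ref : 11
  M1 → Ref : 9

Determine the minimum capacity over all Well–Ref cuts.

Augment Well→P3→M2→P4→Ref: bottleneck 2, flow now 2.
Augment Well→P5→P1→M1→Ref: bottleneck 2, flow now 4.
Augment Well→P5→M3→M4→Ref: bottleneck 4, flow now 8.
Augment Well→P5→M3→M1→Ref: bottleneck 1, flow now 9.
No augmenting path remains; maximum flow = 9.
By max-flow min-cut, the minimum cut capacity equals the max flow.
In the residual graph, reachable from Well: {Well, P3, P5, M2}.
Min-cut edges: P5→P1 (2), P5→M3 (5), M2→P4 (2); capacity 2 + 5 + 2 = 9.

9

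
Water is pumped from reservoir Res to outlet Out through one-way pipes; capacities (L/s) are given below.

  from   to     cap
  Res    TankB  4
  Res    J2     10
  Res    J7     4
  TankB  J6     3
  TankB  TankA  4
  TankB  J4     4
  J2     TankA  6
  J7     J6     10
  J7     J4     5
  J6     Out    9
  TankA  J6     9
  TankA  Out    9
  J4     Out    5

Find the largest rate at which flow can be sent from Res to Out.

Augment Res→TankB→J6→Out: bottleneck 3, flow now 3.
Augment Res→TankB→TankA→Out: bottleneck 1, flow now 4.
Augment Res→J2→TankA→Out: bottleneck 6, flow now 10.
Augment Res→J7→J6→Out: bottleneck 4, flow now 14.
No augmenting path remains; maximum flow = 14.
In the residual graph, reachable from Res: {Res, J2}.
Min-cut edges: Res→TankB (4), Res→J7 (4), J2→TankA (6); capacity 4 + 4 + 6 = 14.
This cut is saturated, so no flow can exceed 14.

14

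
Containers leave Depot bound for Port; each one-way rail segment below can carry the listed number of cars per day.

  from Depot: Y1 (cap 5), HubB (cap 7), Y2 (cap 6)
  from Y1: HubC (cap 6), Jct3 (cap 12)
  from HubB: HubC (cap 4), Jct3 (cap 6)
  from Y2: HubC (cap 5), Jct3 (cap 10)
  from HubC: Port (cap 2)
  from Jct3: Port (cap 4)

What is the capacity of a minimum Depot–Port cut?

6

Augment Depot→Y1→HubC→Port: bottleneck 2, flow now 2.
Augment Depot→Y1→Jct3→Port: bottleneck 3, flow now 5.
Augment Depot→HubB→Jct3→Port: bottleneck 1, flow now 6.
No augmenting path remains; maximum flow = 6.
By max-flow min-cut, the minimum cut capacity equals the max flow.
In the residual graph, reachable from Depot: {Depot, Y1, HubB, Y2, HubC, Jct3}.
Min-cut edges: HubC→Port (2), Jct3→Port (4); capacity 2 + 4 = 6.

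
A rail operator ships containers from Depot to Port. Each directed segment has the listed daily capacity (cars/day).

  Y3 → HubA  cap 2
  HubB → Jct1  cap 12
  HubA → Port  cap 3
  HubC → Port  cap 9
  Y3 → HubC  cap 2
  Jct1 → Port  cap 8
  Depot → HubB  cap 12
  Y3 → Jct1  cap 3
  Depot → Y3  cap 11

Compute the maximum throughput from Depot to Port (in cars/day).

12

Augment Depot→Y3→Jct1→Port: bottleneck 3, flow now 3.
Augment Depot→Y3→HubA→Port: bottleneck 2, flow now 5.
Augment Depot→Y3→HubC→Port: bottleneck 2, flow now 7.
Augment Depot→HubB→Jct1→Port: bottleneck 5, flow now 12.
No augmenting path remains; maximum flow = 12.
In the residual graph, reachable from Depot: {Depot, Y3, HubB, Jct1}.
Min-cut edges: Y3→HubA (2), Y3→HubC (2), Jct1→Port (8); capacity 2 + 2 + 8 = 12.
This cut is saturated, so no flow can exceed 12.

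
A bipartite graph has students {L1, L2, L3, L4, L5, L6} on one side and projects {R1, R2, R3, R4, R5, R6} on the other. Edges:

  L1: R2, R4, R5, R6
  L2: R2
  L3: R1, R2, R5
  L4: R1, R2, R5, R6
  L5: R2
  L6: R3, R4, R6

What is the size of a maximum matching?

Unit-capacity flow: source→left, listed edges, right→sink; max matching = max flow.
Augmenting path L1→R2 (+1); matched 1.
Augmenting path L3→R1 (+1); matched 2.
Augmenting path L4→R5 (+1); matched 3.
Augmenting path L6→R3 (+1); matched 4.
Augmenting path L2→R2→L1→R4 (+1); matched 5.
No augmenting path remains; maximum matching = 5.
König certificate: {L1, L3, L4, L6, R2} is a vertex cover of size 5 (every listed pair touches it), so no matching can be larger.

5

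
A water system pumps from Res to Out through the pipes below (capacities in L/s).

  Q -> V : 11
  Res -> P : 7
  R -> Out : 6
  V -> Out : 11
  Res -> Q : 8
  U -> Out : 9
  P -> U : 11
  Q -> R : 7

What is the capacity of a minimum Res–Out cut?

15

Augment Res→P→U→Out: bottleneck 7, flow now 7.
Augment Res→Q→R→Out: bottleneck 6, flow now 13.
Augment Res→Q→V→Out: bottleneck 2, flow now 15.
No augmenting path remains; maximum flow = 15.
By max-flow min-cut, the minimum cut capacity equals the max flow.
In the residual graph, reachable from Res: {Res}.
Min-cut edges: Res→P (7), Res→Q (8); capacity 7 + 8 = 15.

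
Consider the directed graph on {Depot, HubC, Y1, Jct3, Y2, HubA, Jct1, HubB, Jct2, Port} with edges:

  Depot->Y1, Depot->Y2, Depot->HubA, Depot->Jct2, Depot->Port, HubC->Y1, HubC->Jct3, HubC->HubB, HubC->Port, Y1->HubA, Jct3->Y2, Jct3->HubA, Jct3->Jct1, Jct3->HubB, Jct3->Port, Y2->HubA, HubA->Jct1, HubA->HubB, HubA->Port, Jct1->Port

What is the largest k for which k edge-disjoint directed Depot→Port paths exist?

3

Assign every edge capacity 1; by Menger, the answer equals the max flow.
Path Depot→Port (+1); total 1.
Path Depot→HubA→Port (+1); total 2.
Path Depot→Y1→HubA→Jct1→Port (+1); total 3.
No residual Depot→Port path; max flow = 3.
Certifying cut of size 3: {Depot→Port, HubA→Jct1, HubA→Port}.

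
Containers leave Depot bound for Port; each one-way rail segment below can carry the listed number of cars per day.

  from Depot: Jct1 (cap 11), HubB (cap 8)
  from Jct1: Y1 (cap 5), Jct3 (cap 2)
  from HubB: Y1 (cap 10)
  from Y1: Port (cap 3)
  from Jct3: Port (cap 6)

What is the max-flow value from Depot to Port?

Augment Depot→Jct1→Y1→Port: bottleneck 3, flow now 3.
Augment Depot→Jct1→Jct3→Port: bottleneck 2, flow now 5.
No augmenting path remains; maximum flow = 5.
In the residual graph, reachable from Depot: {Depot, Jct1, HubB, Y1}.
Min-cut edges: Jct1→Jct3 (2), Y1→Port (3); capacity 2 + 3 = 5.
This cut is saturated, so no flow can exceed 5.

5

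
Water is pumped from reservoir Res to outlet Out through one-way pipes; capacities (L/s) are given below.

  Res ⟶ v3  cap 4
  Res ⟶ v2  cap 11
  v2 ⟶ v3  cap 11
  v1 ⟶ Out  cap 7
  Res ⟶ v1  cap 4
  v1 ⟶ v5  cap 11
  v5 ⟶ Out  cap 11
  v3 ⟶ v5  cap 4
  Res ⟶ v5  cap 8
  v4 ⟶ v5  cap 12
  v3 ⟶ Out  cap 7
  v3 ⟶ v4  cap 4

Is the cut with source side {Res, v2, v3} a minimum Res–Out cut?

No — its capacity is 27, but the minimum cut has capacity 22.

Given cut capacity: 4 + 8 + 4 + 4 + 7 = 27.
Augment Res→v1→Out: bottleneck 4, flow now 4.
Augment Res→v3→Out: bottleneck 4, flow now 8.
Augment Res→v5→Out: bottleneck 8, flow now 16.
Augment Res→v2→v3→Out: bottleneck 3, flow now 19.
Augment Res→v2→v3→v5→Out: bottleneck 3, flow now 22.
No augmenting path remains; maximum flow = 22.
In the residual graph, reachable from Res: {Res, v2, v3, v4, v5}.
Min-cut edges: Res→v1 (4), v3→Out (7), v5→Out (11); capacity 4 + 7 + 11 = 22.
Cut capacity 27 exceeds the max flow 22, so it is not minimum.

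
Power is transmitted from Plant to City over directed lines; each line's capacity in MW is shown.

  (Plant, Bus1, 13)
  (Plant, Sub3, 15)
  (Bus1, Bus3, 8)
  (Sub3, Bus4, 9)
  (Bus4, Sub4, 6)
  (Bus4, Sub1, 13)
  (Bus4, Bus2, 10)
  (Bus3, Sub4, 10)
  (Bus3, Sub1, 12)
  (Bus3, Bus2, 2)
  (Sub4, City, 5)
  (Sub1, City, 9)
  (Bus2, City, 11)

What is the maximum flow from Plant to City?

17

Augment Plant→Bus1→Bus3→Sub4→City: bottleneck 5, flow now 5.
Augment Plant→Bus1→Bus3→Sub1→City: bottleneck 3, flow now 8.
Augment Plant→Sub3→Bus4→Sub1→City: bottleneck 6, flow now 14.
Augment Plant→Sub3→Bus4→Bus2→City: bottleneck 3, flow now 17.
No augmenting path remains; maximum flow = 17.
In the residual graph, reachable from Plant: {Plant, Bus1, Sub3}.
Min-cut edges: Bus1→Bus3 (8), Sub3→Bus4 (9); capacity 8 + 9 = 17.
This cut is saturated, so no flow can exceed 17.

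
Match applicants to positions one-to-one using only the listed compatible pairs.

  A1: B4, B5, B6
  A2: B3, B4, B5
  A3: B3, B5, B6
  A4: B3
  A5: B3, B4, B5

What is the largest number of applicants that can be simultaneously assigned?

Unit-capacity flow: source→left, listed edges, right→sink; max matching = max flow.
Augmenting path A1→B4 (+1); matched 1.
Augmenting path A2→B3 (+1); matched 2.
Augmenting path A3→B5 (+1); matched 3.
Augmenting path A5→B4→A1→B6 (+1); matched 4.
No augmenting path remains; maximum matching = 4.
König certificate: {B3, B4, B5, B6} is a vertex cover of size 4 (every listed pair touches it), so no matching can be larger.

4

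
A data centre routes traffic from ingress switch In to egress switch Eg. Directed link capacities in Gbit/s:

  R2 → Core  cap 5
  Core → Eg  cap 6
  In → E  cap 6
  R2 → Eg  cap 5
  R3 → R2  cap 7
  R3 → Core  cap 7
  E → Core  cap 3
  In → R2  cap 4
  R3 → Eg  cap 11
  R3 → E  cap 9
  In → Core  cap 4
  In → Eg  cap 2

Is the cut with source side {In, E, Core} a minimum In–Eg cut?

Given cut capacity: 4 + 2 + 6 = 12.
Augment In→Eg: bottleneck 2, flow now 2.
Augment In→R2→Eg: bottleneck 4, flow now 6.
Augment In→Core→Eg: bottleneck 4, flow now 10.
Augment In→E→Core→Eg: bottleneck 2, flow now 12.
No augmenting path remains; maximum flow = 12.
Cut capacity 12 equals the max flow, so it is a minimum cut.

Yes — it is a minimum cut (capacity 12).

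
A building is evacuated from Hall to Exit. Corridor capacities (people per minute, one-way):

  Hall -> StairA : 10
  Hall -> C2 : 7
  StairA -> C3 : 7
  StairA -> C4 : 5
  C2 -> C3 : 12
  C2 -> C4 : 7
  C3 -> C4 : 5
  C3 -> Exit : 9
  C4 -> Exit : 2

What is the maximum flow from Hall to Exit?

Augment Hall→StairA→C3→Exit: bottleneck 7, flow now 7.
Augment Hall→StairA→C4→Exit: bottleneck 2, flow now 9.
Augment Hall→C2→C3→Exit: bottleneck 2, flow now 11.
No augmenting path remains; maximum flow = 11.
In the residual graph, reachable from Hall: {Hall, StairA, C2, C3, C4}.
Min-cut edges: C3→Exit (9), C4→Exit (2); capacity 9 + 2 = 11.
This cut is saturated, so no flow can exceed 11.

11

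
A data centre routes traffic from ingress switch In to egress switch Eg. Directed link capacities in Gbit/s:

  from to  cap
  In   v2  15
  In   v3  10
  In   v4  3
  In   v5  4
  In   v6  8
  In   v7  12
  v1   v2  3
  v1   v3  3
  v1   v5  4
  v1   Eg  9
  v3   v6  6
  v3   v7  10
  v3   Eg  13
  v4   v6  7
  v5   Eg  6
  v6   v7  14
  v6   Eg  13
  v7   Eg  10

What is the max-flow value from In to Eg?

35

Augment In→v3→Eg: bottleneck 10, flow now 10.
Augment In→v5→Eg: bottleneck 4, flow now 14.
Augment In→v6→Eg: bottleneck 8, flow now 22.
Augment In→v7→Eg: bottleneck 10, flow now 32.
Augment In→v4→v6→Eg: bottleneck 3, flow now 35.
No augmenting path remains; maximum flow = 35.
In the residual graph, reachable from In: {In, v2, v7}.
Min-cut edges: In→v3 (10), In→v4 (3), In→v5 (4), In→v6 (8), v7→Eg (10); capacity 10 + 3 + 4 + 8 + 10 = 35.
This cut is saturated, so no flow can exceed 35.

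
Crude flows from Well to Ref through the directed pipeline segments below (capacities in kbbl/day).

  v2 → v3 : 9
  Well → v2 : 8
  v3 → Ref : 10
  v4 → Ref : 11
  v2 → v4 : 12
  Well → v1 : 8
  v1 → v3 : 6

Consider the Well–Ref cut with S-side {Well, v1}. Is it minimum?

Yes — it is a minimum cut (capacity 14).

Given cut capacity: 8 + 6 = 14.
Augment Well→v1→v3→Ref: bottleneck 6, flow now 6.
Augment Well→v2→v3→Ref: bottleneck 4, flow now 10.
Augment Well→v2→v4→Ref: bottleneck 4, flow now 14.
No augmenting path remains; maximum flow = 14.
Cut capacity 14 equals the max flow, so it is a minimum cut.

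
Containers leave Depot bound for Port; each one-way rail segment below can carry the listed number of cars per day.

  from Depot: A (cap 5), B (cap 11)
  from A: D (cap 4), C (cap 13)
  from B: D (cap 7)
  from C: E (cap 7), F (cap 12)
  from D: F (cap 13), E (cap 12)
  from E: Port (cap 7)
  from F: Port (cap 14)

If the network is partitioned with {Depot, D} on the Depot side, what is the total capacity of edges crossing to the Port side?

41

Edges leaving {Depot, D}: Depot→A (5), Depot→B (11), D→E (12), D→F (13).
Cut capacity = 5 + 11 + 12 + 13 = 41.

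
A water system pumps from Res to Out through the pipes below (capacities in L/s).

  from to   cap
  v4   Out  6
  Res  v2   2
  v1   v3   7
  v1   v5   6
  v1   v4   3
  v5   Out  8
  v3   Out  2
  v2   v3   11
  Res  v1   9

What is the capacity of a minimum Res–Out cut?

11

Augment Res→v1→v3→Out: bottleneck 2, flow now 2.
Augment Res→v1→v4→Out: bottleneck 3, flow now 5.
Augment Res→v1→v5→Out: bottleneck 4, flow now 9.
Augment Res→v2→v3→v1→v5→Out: bottleneck 2, flow now 11. (uses reverse residual edge)
No augmenting path remains; maximum flow = 11.
By max-flow min-cut, the minimum cut capacity equals the max flow.
In the residual graph, reachable from Res: {Res}.
Min-cut edges: Res→v1 (9), Res→v2 (2); capacity 9 + 2 = 11.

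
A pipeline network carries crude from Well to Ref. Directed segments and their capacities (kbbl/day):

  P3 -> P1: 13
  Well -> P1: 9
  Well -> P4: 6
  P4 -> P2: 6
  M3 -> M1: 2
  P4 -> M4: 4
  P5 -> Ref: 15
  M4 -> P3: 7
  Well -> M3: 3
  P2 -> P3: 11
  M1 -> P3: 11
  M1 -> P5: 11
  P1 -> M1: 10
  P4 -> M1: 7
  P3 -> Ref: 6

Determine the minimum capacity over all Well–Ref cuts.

17

Augment Well→P4→M4→P3→Ref: bottleneck 4, flow now 4.
Augment Well→P4→M1→P5→Ref: bottleneck 2, flow now 6.
Augment Well→P1→M1→P5→Ref: bottleneck 9, flow now 15.
Augment Well→M3→M1→P3→Ref: bottleneck 2, flow now 17.
No augmenting path remains; maximum flow = 17.
By max-flow min-cut, the minimum cut capacity equals the max flow.
In the residual graph, reachable from Well: {Well, M3}.
Min-cut edges: Well→P4 (6), Well→P1 (9), M3→M1 (2); capacity 6 + 9 + 2 = 17.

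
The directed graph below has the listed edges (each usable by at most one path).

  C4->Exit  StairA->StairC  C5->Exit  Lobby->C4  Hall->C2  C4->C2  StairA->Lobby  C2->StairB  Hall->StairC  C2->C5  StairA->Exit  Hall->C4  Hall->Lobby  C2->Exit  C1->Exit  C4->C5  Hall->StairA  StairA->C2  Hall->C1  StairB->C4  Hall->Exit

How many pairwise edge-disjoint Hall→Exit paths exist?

Assign every edge capacity 1; by Menger, the answer equals the max flow.
Path Hall→Exit (+1); total 1.
Path Hall→StairA→Exit (+1); total 2.
Path Hall→C2→Exit (+1); total 3.
Path Hall→C4→Exit (+1); total 4.
Path Hall→C1→Exit (+1); total 5.
Path Hall→Lobby→C4→C5→Exit (+1); total 6.
No residual Hall→Exit path; max flow = 6.
Certifying cut of size 6: {Hall→C1, Hall→C2, Hall→C4, Hall→Exit, Hall→Lobby, Hall→StairA}.

6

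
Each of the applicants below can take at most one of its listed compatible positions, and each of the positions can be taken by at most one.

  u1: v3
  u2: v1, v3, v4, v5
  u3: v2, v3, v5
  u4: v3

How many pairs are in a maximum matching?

3

Unit-capacity flow: source→left, listed edges, right→sink; max matching = max flow.
Augmenting path u1→v3 (+1); matched 1.
Augmenting path u2→v1 (+1); matched 2.
Augmenting path u3→v2 (+1); matched 3.
No augmenting path remains; maximum matching = 3.
König certificate: {u2, u3, v3} is a vertex cover of size 3 (every listed pair touches it), so no matching can be larger.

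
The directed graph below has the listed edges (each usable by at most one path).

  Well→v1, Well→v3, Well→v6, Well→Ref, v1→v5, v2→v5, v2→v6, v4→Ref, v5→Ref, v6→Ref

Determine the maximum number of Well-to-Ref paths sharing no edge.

3

Assign every edge capacity 1; by Menger, the answer equals the max flow.
Path Well→Ref (+1); total 1.
Path Well→v6→Ref (+1); total 2.
Path Well→v1→v5→Ref (+1); total 3.
No residual Well→Ref path; max flow = 3.
Certifying cut of size 3: {Well→Ref, Well→v1, Well→v6}.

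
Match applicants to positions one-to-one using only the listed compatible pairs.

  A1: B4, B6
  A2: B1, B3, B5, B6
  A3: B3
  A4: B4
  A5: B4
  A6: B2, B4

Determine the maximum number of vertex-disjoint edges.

Unit-capacity flow: source→left, listed edges, right→sink; max matching = max flow.
Augmenting path A1→B4 (+1); matched 1.
Augmenting path A2→B1 (+1); matched 2.
Augmenting path A3→B3 (+1); matched 3.
Augmenting path A6→B2 (+1); matched 4.
Augmenting path A4→B4→A1→B6 (+1); matched 5.
No augmenting path remains; maximum matching = 5.
König certificate: {A1, A2, A3, A6, B4} is a vertex cover of size 5 (every listed pair touches it), so no matching can be larger.

5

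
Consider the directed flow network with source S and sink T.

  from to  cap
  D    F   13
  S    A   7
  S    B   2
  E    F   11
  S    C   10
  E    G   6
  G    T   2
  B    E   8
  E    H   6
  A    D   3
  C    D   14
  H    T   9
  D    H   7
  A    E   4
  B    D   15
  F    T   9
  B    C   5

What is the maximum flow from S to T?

19

Augment S→A→D→F→T: bottleneck 3, flow now 3.
Augment S→A→E→F→T: bottleneck 4, flow now 7.
Augment S→B→D→F→T: bottleneck 2, flow now 9.
Augment S→C→D→H→T: bottleneck 7, flow now 16.
Augment S→C→D→B→E→G→T: bottleneck 2, flow now 18. (uses reverse residual edge)
Augment S→C→D→F→E→H→T: bottleneck 1, flow now 19. (uses reverse residual edge)
No augmenting path remains; maximum flow = 19.
In the residual graph, reachable from S: {S}.
Min-cut edges: S→A (7), S→B (2), S→C (10); capacity 7 + 2 + 10 = 19.
This cut is saturated, so no flow can exceed 19.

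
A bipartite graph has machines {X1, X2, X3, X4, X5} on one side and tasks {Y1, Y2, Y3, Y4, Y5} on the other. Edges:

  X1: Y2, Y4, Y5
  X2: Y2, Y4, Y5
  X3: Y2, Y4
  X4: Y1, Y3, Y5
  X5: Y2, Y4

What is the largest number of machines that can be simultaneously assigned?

4

Unit-capacity flow: source→left, listed edges, right→sink; max matching = max flow.
Augmenting path X1→Y2 (+1); matched 1.
Augmenting path X2→Y4 (+1); matched 2.
Augmenting path X4→Y1 (+1); matched 3.
Augmenting path X3→Y2→X1→Y5 (+1); matched 4.
No augmenting path remains; maximum matching = 4.
König certificate: {X4, Y2, Y4, Y5} is a vertex cover of size 4 (every listed pair touches it), so no matching can be larger.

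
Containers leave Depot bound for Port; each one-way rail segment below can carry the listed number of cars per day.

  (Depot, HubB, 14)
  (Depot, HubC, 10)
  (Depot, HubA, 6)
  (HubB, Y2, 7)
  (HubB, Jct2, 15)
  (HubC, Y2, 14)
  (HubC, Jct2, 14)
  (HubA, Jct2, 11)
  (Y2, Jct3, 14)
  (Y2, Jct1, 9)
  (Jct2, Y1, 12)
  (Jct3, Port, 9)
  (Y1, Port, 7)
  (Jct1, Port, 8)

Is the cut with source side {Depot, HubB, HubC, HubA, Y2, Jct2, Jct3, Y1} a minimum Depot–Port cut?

Given cut capacity: 9 + 9 + 7 = 25.
Augment Depot→HubB→Y2→Jct3→Port: bottleneck 7, flow now 7.
Augment Depot→HubB→Jct2→Y1→Port: bottleneck 7, flow now 14.
Augment Depot→HubC→Y2→Jct3→Port: bottleneck 2, flow now 16.
Augment Depot→HubC→Y2→Jct1→Port: bottleneck 8, flow now 24.
No augmenting path remains; maximum flow = 24.
In the residual graph, reachable from Depot: {Depot, HubB, HubA, Jct2, Y1}.
Min-cut edges: Depot→HubC (10), HubB→Y2 (7), Y1→Port (7); capacity 10 + 7 + 7 = 24.
Cut capacity 25 exceeds the max flow 24, so it is not minimum.

No — its capacity is 25, but the minimum cut has capacity 24.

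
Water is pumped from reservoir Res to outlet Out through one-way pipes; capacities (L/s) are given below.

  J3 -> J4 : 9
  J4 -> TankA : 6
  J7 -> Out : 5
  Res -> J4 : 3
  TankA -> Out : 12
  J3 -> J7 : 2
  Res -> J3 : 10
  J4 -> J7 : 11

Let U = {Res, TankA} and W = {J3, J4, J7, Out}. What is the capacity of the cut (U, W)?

Edges leaving {Res, TankA}: Res→J3 (10), Res→J4 (3), TankA→Out (12).
Cut capacity = 10 + 3 + 12 = 25.

25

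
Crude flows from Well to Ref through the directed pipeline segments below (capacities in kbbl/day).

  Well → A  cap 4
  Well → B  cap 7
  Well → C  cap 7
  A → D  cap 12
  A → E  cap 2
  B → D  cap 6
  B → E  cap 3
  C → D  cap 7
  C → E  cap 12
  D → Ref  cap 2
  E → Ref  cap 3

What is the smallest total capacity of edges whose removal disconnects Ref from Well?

5

Augment Well→A→D→Ref: bottleneck 2, flow now 2.
Augment Well→A→E→Ref: bottleneck 2, flow now 4.
Augment Well→B→E→Ref: bottleneck 1, flow now 5.
No augmenting path remains; maximum flow = 5.
By max-flow min-cut, the minimum cut capacity equals the max flow.
In the residual graph, reachable from Well: {Well, A, B, C, D, E}.
Min-cut edges: D→Ref (2), E→Ref (3); capacity 2 + 3 = 5.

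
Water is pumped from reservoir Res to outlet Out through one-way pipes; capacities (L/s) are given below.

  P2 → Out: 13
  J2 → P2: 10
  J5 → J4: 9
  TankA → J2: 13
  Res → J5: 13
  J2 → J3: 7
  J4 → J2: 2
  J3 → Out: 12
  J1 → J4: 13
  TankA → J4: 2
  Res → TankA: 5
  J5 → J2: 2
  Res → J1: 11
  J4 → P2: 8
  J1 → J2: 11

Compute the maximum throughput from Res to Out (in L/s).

20

Augment Res→TankA→J4→P2→Out: bottleneck 2, flow now 2.
Augment Res→TankA→J2→P2→Out: bottleneck 3, flow now 5.
Augment Res→J1→J4→P2→Out: bottleneck 6, flow now 11.
Augment Res→J1→J2→P2→Out: bottleneck 2, flow now 13.
Augment Res→J1→J2→J3→Out: bottleneck 3, flow now 16.
Augment Res→J5→J2→J3→Out: bottleneck 2, flow now 18.
Augment Res→J5→J4→J2→J3→Out: bottleneck 2, flow now 20.
No augmenting path remains; maximum flow = 20.
In the residual graph, reachable from Res: {Res, TankA, J1, J5, J4, J2, P2}.
Min-cut edges: J2→J3 (7), P2→Out (13); capacity 7 + 13 = 20.
This cut is saturated, so no flow can exceed 20.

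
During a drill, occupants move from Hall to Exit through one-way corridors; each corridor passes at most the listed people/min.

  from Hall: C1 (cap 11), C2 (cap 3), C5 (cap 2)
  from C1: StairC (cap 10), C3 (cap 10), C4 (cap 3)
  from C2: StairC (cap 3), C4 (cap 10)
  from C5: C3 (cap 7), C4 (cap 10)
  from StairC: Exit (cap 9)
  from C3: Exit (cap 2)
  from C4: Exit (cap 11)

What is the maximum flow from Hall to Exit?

Augment Hall→C1→StairC→Exit: bottleneck 9, flow now 9.
Augment Hall→C1→C3→Exit: bottleneck 2, flow now 11.
Augment Hall→C2→C4→Exit: bottleneck 3, flow now 14.
Augment Hall→C5→C4→Exit: bottleneck 2, flow now 16.
No augmenting path remains; maximum flow = 16.
In the residual graph, reachable from Hall: {Hall}.
Min-cut edges: Hall→C1 (11), Hall→C2 (3), Hall→C5 (2); capacity 11 + 3 + 2 = 16.
This cut is saturated, so no flow can exceed 16.

16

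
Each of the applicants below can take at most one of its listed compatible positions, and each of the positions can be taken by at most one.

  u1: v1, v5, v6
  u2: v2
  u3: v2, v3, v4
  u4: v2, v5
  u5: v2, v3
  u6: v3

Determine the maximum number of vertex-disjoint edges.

Unit-capacity flow: source→left, listed edges, right→sink; max matching = max flow.
Augmenting path u1→v1 (+1); matched 1.
Augmenting path u2→v2 (+1); matched 2.
Augmenting path u3→v3 (+1); matched 3.
Augmenting path u4→v5 (+1); matched 4.
Augmenting path u5→v3→u3→v4 (+1); matched 5.
No augmenting path remains; maximum matching = 5.
König certificate: {u1, u3, u4, v2, v3} is a vertex cover of size 5 (every listed pair touches it), so no matching can be larger.

5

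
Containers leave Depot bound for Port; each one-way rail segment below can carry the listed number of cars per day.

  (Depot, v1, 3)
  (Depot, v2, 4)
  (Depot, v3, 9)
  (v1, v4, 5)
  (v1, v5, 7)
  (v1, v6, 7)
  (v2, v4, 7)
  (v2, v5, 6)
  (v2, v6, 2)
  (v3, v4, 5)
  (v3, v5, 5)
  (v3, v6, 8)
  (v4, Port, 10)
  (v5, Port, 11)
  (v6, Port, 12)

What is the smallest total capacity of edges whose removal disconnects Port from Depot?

16

Augment Depot→v1→v4→Port: bottleneck 3, flow now 3.
Augment Depot→v2→v4→Port: bottleneck 4, flow now 7.
Augment Depot→v3→v4→Port: bottleneck 3, flow now 10.
Augment Depot→v3→v5→Port: bottleneck 5, flow now 15.
Augment Depot→v3→v6→Port: bottleneck 1, flow now 16.
No augmenting path remains; maximum flow = 16.
By max-flow min-cut, the minimum cut capacity equals the max flow.
In the residual graph, reachable from Depot: {Depot}.
Min-cut edges: Depot→v1 (3), Depot→v2 (4), Depot→v3 (9); capacity 3 + 4 + 9 = 16.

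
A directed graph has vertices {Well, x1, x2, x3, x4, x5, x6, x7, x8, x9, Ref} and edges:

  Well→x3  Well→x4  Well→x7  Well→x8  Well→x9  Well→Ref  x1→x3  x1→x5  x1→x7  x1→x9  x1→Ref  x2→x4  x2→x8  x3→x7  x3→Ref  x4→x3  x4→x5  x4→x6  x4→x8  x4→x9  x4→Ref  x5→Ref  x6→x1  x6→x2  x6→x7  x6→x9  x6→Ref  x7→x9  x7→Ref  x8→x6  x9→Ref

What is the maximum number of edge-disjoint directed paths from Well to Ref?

Assign every edge capacity 1; by Menger, the answer equals the max flow.
Path Well→Ref (+1); total 1.
Path Well→x3→Ref (+1); total 2.
Path Well→x4→Ref (+1); total 3.
Path Well→x7→Ref (+1); total 4.
Path Well→x9→Ref (+1); total 5.
Path Well→x8→x6→Ref (+1); total 6.
No residual Well→Ref path; max flow = 6.
Certifying cut of size 6: {Well→Ref, Well→x3, Well→x4, Well→x7, Well→x8, Well→x9}.

6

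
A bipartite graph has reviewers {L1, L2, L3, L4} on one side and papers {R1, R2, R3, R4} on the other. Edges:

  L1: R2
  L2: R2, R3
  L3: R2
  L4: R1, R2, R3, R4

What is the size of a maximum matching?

3

Unit-capacity flow: source→left, listed edges, right→sink; max matching = max flow.
Augmenting path L1→R2 (+1); matched 1.
Augmenting path L2→R3 (+1); matched 2.
Augmenting path L4→R1 (+1); matched 3.
No augmenting path remains; maximum matching = 3.
König certificate: {L2, L4, R2} is a vertex cover of size 3 (every listed pair touches it), so no matching can be larger.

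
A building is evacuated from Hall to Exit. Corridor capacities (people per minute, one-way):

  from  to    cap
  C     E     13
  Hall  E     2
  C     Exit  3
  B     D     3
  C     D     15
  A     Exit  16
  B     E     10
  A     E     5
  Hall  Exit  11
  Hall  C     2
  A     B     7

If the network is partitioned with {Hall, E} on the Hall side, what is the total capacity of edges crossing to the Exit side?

Edges leaving {Hall, E}: Hall→C (2), Hall→Exit (11).
Cut capacity = 2 + 11 = 13.

13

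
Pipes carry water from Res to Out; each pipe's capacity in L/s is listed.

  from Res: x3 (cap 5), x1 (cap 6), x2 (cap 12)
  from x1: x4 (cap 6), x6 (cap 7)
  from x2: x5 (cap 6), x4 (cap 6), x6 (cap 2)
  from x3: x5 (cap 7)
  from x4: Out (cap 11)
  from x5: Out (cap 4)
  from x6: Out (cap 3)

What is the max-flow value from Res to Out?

18

Augment Res→x1→x4→Out: bottleneck 6, flow now 6.
Augment Res→x2→x4→Out: bottleneck 5, flow now 11.
Augment Res→x2→x5→Out: bottleneck 4, flow now 15.
Augment Res→x2→x6→Out: bottleneck 2, flow now 17.
Augment Res→x2→x4→x1→x6→Out: bottleneck 1, flow now 18. (uses reverse residual edge)
No augmenting path remains; maximum flow = 18.
In the residual graph, reachable from Res: {Res, x2, x3, x5}.
Min-cut edges: Res→x1 (6), x2→x4 (6), x2→x6 (2), x5→Out (4); capacity 6 + 6 + 2 + 4 = 18.
This cut is saturated, so no flow can exceed 18.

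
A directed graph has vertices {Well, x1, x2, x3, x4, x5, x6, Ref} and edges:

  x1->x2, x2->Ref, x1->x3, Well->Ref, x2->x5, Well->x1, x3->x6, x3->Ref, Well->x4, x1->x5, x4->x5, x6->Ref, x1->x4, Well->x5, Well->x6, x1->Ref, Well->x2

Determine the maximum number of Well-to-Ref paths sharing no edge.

4

Assign every edge capacity 1; by Menger, the answer equals the max flow.
Path Well→Ref (+1); total 1.
Path Well→x1→Ref (+1); total 2.
Path Well→x2→Ref (+1); total 3.
Path Well→x6→Ref (+1); total 4.
No residual Well→Ref path; max flow = 4.
Certifying cut of size 4: {Well→Ref, Well→x1, Well→x2, Well→x6}.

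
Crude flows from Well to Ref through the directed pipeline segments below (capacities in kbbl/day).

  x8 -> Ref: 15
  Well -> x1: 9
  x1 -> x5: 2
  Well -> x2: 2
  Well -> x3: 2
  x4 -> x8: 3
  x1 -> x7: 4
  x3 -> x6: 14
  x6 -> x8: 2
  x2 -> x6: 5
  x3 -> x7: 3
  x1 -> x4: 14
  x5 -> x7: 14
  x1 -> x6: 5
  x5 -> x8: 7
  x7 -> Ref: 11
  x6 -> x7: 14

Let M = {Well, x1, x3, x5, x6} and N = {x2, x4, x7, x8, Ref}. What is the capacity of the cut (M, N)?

Edges leaving {Well, x1, x3, x5, x6}: Well→x2 (2), x1→x4 (14), x1→x7 (4), x3→x7 (3), x5→x7 (14), x5→x8 (7), x6→x7 (14), x6→x8 (2).
Cut capacity = 2 + 14 + 4 + 3 + 14 + 7 + 14 + 2 = 60.

60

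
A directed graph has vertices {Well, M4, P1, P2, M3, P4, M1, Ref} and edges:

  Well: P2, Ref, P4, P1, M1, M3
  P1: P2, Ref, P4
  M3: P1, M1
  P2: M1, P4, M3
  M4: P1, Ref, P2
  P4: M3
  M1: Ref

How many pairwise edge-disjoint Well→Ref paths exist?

Assign every edge capacity 1; by Menger, the answer equals the max flow.
Path Well→Ref (+1); total 1.
Path Well→P1→Ref (+1); total 2.
Path Well→M1→Ref (+1); total 3.
No residual Well→Ref path; max flow = 3.
Certifying cut of size 3: {M1→Ref, P1→Ref, Well→Ref}.

3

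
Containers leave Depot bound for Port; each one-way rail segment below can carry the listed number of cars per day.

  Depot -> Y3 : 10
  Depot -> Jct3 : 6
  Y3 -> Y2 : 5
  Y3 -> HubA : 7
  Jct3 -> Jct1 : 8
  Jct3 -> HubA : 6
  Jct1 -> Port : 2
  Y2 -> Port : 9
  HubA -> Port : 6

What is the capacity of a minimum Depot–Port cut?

13

Augment Depot→Y3→Y2→Port: bottleneck 5, flow now 5.
Augment Depot→Y3→HubA→Port: bottleneck 5, flow now 10.
Augment Depot→Jct3→Jct1→Port: bottleneck 2, flow now 12.
Augment Depot→Jct3→HubA→Port: bottleneck 1, flow now 13.
No augmenting path remains; maximum flow = 13.
By max-flow min-cut, the minimum cut capacity equals the max flow.
In the residual graph, reachable from Depot: {Depot, Y3, Jct3, Jct1, HubA}.
Min-cut edges: Y3→Y2 (5), Jct1→Port (2), HubA→Port (6); capacity 5 + 2 + 6 = 13.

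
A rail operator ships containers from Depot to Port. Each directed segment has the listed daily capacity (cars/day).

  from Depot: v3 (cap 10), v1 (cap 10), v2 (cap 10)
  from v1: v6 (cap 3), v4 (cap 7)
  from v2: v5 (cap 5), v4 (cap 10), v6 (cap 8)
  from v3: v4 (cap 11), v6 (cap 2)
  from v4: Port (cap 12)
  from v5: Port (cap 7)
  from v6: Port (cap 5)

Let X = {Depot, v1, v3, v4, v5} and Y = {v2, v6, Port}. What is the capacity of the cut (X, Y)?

Edges leaving {Depot, v1, v3, v4, v5}: Depot→v2 (10), v1→v6 (3), v3→v6 (2), v4→Port (12), v5→Port (7).
Cut capacity = 10 + 3 + 2 + 12 + 7 = 34.

34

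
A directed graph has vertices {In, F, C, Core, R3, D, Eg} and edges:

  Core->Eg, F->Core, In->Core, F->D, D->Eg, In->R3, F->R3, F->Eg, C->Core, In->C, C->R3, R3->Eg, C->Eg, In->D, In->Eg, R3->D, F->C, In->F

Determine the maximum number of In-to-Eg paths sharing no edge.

Assign every edge capacity 1; by Menger, the answer equals the max flow.
Path In→Eg (+1); total 1.
Path In→F→Eg (+1); total 2.
Path In→C→Eg (+1); total 3.
Path In→Core→Eg (+1); total 4.
Path In→R3→Eg (+1); total 5.
Path In→D→Eg (+1); total 6.
No residual In→Eg path; max flow = 6.
Certifying cut of size 6: {In→C, In→Core, In→D, In→Eg, In→F, In→R3}.

6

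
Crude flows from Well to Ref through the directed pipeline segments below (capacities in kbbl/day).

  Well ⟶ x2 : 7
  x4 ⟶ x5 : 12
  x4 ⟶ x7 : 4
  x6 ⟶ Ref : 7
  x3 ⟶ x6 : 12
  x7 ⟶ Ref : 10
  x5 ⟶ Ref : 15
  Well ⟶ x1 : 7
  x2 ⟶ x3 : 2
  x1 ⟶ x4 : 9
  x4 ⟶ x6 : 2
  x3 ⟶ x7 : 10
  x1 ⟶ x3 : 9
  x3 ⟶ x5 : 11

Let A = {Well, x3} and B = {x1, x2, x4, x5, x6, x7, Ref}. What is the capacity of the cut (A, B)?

47

Edges leaving {Well, x3}: Well→x1 (7), Well→x2 (7), x3→x5 (11), x3→x6 (12), x3→x7 (10).
Cut capacity = 7 + 7 + 11 + 12 + 10 = 47.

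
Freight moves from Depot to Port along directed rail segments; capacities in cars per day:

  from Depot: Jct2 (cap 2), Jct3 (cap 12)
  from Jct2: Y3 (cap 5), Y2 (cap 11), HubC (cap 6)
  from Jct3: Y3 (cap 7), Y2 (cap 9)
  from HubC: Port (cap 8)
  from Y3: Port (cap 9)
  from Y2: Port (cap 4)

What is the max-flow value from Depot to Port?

Augment Depot→Jct2→HubC→Port: bottleneck 2, flow now 2.
Augment Depot→Jct3→Y3→Port: bottleneck 7, flow now 9.
Augment Depot→Jct3→Y2→Port: bottleneck 4, flow now 13.
No augmenting path remains; maximum flow = 13.
In the residual graph, reachable from Depot: {Depot, Jct3, Y2}.
Min-cut edges: Depot→Jct2 (2), Jct3→Y3 (7), Y2→Port (4); capacity 2 + 7 + 4 = 13.
This cut is saturated, so no flow can exceed 13.

13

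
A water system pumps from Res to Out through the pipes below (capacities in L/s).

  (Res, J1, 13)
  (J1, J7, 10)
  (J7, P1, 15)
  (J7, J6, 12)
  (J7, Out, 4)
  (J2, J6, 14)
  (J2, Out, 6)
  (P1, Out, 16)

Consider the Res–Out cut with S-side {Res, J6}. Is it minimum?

Given cut capacity: 13 = 13.
Augment Res→J1→J7→Out: bottleneck 4, flow now 4.
Augment Res→J1→J7→P1→Out: bottleneck 6, flow now 10.
No augmenting path remains; maximum flow = 10.
In the residual graph, reachable from Res: {Res, J1}.
Min-cut edges: J1→J7 (10); capacity 10 = 10.
Cut capacity 13 exceeds the max flow 10, so it is not minimum.

No — its capacity is 13, but the minimum cut has capacity 10.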